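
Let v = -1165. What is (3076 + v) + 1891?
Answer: 3802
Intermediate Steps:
(3076 + v) + 1891 = (3076 - 1165) + 1891 = 1911 + 1891 = 3802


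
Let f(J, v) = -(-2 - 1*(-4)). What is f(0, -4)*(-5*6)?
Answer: 60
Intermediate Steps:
f(J, v) = -2 (f(J, v) = -(-2 + 4) = -1*2 = -2)
f(0, -4)*(-5*6) = -(-10)*6 = -2*(-30) = 60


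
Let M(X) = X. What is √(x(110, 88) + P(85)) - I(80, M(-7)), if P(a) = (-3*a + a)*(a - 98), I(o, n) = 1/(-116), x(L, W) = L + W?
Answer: 1/116 + 2*√602 ≈ 49.080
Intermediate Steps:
I(o, n) = -1/116
P(a) = -2*a*(-98 + a) (P(a) = (-2*a)*(-98 + a) = -2*a*(-98 + a))
√(x(110, 88) + P(85)) - I(80, M(-7)) = √((110 + 88) + 2*85*(98 - 1*85)) - 1*(-1/116) = √(198 + 2*85*(98 - 85)) + 1/116 = √(198 + 2*85*13) + 1/116 = √(198 + 2210) + 1/116 = √2408 + 1/116 = 2*√602 + 1/116 = 1/116 + 2*√602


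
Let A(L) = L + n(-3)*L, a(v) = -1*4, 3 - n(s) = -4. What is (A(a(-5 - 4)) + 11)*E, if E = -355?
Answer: 7455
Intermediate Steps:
n(s) = 7 (n(s) = 3 - 1*(-4) = 3 + 4 = 7)
a(v) = -4
A(L) = 8*L (A(L) = L + 7*L = 8*L)
(A(a(-5 - 4)) + 11)*E = (8*(-4) + 11)*(-355) = (-32 + 11)*(-355) = -21*(-355) = 7455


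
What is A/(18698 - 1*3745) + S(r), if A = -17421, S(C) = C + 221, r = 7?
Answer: 3391863/14953 ≈ 226.83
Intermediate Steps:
S(C) = 221 + C
A/(18698 - 1*3745) + S(r) = -17421/(18698 - 1*3745) + (221 + 7) = -17421/(18698 - 3745) + 228 = -17421/14953 + 228 = 3391863/14953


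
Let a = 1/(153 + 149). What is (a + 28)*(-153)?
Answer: -1293921/302 ≈ -4284.5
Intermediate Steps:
a = 1/302 ≈ 0.0033113
(a + 28)*(-153) = (1/302 + 28)*(-153) = (8457/302)*(-153) = -1293921/302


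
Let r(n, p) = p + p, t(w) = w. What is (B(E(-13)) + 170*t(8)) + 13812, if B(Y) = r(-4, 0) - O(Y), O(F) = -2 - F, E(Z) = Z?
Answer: 15161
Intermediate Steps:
r(n, p) = 2*p
B(Y) = 2 + Y (B(Y) = 2*0 - (-2 - Y) = 0 + (2 + Y) = 2 + Y)
(B(E(-13)) + 170*t(8)) + 13812 = ((2 - 13) + 170*8) + 13812 = (-11 + 1360) + 13812 = 1349 + 13812 = 15161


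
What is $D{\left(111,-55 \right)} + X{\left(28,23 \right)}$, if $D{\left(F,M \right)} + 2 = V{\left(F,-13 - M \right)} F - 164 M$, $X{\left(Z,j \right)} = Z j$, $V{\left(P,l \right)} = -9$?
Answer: $8663$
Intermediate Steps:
$D{\left(F,M \right)} = -2 - 164 M - 9 F$ ($D{\left(F,M \right)} = -2 - \left(9 F + 164 M\right) = -2 - 164 M - 9 F$)
$D{\left(111,-55 \right)} + X{\left(28,23 \right)} = \left(-2 - -9020 - 999\right) + 28 \cdot 23 = \left(-2 + 9020 - 999\right) + 644 = 8019 + 644 = 8663$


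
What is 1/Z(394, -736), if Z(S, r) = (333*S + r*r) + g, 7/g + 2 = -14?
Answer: 16/10766361 ≈ 1.4861e-6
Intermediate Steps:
g = -7/16 (g = 7/(-2 - 14) = 7/(-16) = 7*(-1/16) = -7/16 ≈ -0.43750)
Z(S, r) = -7/16 + r² + 333*S (Z(S, r) = (333*S + r*r) - 7/16 = (333*S + r²) - 7/16 = (r² + 333*S) - 7/16 = -7/16 + r² + 333*S)
1/Z(394, -736) = 1/(-7/16 + (-736)² + 333*394) = 1/(-7/16 + 541696 + 131202) = 1/(10766361/16) = 16/10766361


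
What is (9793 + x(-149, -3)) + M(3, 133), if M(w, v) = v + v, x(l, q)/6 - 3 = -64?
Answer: 9693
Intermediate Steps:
x(l, q) = -366 (x(l, q) = 18 + 6*(-64) = 18 - 384 = -366)
M(w, v) = 2*v
(9793 + x(-149, -3)) + M(3, 133) = (9793 - 366) + 2*133 = 9427 + 266 = 9693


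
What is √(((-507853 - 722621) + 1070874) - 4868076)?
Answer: 2*I*√1256919 ≈ 2242.3*I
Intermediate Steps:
√(((-507853 - 722621) + 1070874) - 4868076) = √((-1230474 + 1070874) - 4868076) = √(-159600 - 4868076) = √(-5027676) = 2*I*√1256919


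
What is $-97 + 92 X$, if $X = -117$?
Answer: $-10861$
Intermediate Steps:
$-97 + 92 X = -97 + 92 \left(-117\right) = -97 - 10764 = -10861$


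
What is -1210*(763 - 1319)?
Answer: 672760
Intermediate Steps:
-1210*(763 - 1319) = -1210*(-556) = 672760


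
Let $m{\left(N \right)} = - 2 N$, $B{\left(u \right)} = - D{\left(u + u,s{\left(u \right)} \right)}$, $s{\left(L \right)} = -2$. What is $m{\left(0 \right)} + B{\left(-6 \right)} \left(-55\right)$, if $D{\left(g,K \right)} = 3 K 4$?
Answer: $-1320$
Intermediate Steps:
$D{\left(g,K \right)} = 12 K$
$B{\left(u \right)} = 24$ ($B{\left(u \right)} = - 12 \left(-2\right) = \left(-1\right) \left(-24\right) = 24$)
$m{\left(0 \right)} + B{\left(-6 \right)} \left(-55\right) = \left(-2\right) 0 + 24 \left(-55\right) = 0 - 1320 = -1320$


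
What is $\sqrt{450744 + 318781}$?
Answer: $5 \sqrt{30781} \approx 877.23$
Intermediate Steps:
$\sqrt{450744 + 318781} = \sqrt{769525} = 5 \sqrt{30781}$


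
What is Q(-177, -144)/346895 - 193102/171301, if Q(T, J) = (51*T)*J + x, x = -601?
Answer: 11967926469/4571035415 ≈ 2.6182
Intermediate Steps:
Q(T, J) = -601 + 51*J*T (Q(T, J) = (51*T)*J - 601 = 51*J*T - 601 = -601 + 51*J*T)
Q(-177, -144)/346895 - 193102/171301 = (-601 + 51*(-144)*(-177))/346895 - 193102/171301 = (-601 + 1299888)*(1/346895) - 193102*1/171301 = 1299287*(1/346895) - 14854/13177 = 1299287/346895 - 14854/13177 = 11967926469/4571035415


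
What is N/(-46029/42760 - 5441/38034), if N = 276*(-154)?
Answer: 34562846767680/991662073 ≈ 34853.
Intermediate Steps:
N = -42504
N/(-46029/42760 - 5441/38034) = -42504/(-46029/42760 - 5441/38034) = -42504/(-991662073/813166920) = -42504*(-813166920/991662073) = 34562846767680/991662073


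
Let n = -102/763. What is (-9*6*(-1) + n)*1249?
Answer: 51333900/763 ≈ 67279.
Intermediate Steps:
n = -102/763 (n = -102*1/763 = -102/763 ≈ -0.13368)
(-9*6*(-1) + n)*1249 = (-9*6*(-1) - 102/763)*1249 = (-54*(-1) - 102/763)*1249 = (54 - 102/763)*1249 = (41100/763)*1249 = 51333900/763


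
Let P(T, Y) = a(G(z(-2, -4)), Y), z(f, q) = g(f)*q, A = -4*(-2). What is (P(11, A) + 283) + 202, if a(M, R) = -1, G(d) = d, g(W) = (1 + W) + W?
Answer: 484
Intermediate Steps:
A = 8
g(W) = 1 + 2*W
z(f, q) = q*(1 + 2*f) (z(f, q) = (1 + 2*f)*q = q*(1 + 2*f))
P(T, Y) = -1
(P(11, A) + 283) + 202 = (-1 + 283) + 202 = 282 + 202 = 484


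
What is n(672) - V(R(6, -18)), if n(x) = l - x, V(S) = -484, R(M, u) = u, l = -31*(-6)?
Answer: -2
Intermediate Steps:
l = 186
n(x) = 186 - x
n(672) - V(R(6, -18)) = (186 - 1*672) - 1*(-484) = (186 - 672) + 484 = -486 + 484 = -2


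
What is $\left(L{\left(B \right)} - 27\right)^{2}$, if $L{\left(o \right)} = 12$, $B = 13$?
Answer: $225$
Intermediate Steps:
$\left(L{\left(B \right)} - 27\right)^{2} = \left(12 - 27\right)^{2} = \left(-15\right)^{2} = 225$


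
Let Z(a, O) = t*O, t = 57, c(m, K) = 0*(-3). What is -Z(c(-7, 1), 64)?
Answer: -3648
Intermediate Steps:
c(m, K) = 0
Z(a, O) = 57*O
-Z(c(-7, 1), 64) = -57*64 = -1*3648 = -3648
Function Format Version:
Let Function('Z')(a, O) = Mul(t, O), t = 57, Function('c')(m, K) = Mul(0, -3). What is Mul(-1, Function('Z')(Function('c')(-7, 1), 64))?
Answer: -3648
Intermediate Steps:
Function('c')(m, K) = 0
Function('Z')(a, O) = Mul(57, O)
Mul(-1, Function('Z')(Function('c')(-7, 1), 64)) = Mul(-1, Mul(57, 64)) = Mul(-1, 3648) = -3648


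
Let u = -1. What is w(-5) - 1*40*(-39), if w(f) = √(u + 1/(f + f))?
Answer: 1560 + I*√110/10 ≈ 1560.0 + 1.0488*I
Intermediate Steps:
w(f) = √(-1 + 1/(2*f)) (w(f) = √(-1 + 1/(f + f)) = √(-1 + 1/(2*f)))
w(-5) - 1*40*(-39) = √(-4 + 2/(-5))/2 - 1*40*(-39) = √(-4 + 2*(-⅕))/2 - 40*(-39) = √(-4 - ⅖)/2 + 1560 = √(-22/5)/2 + 1560 = (I*√110/5)/2 + 1560 = I*√110/10 + 1560 = 1560 + I*√110/10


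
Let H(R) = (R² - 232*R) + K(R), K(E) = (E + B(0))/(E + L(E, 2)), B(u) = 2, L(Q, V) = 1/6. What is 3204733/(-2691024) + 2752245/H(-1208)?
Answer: 52674675734801/134618568248112 ≈ 0.39129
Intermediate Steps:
L(Q, V) = ⅙
K(E) = (2 + E)/(⅙ + E) (K(E) = (E + 2)/(E + ⅙) = (2 + E)/(⅙ + E))
H(R) = R² - 232*R + 6*(2 + R)/(1 + 6*R) (H(R) = (R² - 232*R) + 6*(2 + R)/(1 + 6*R) = R² - 232*R + 6*(2 + R)/(1 + 6*R))
3204733/(-2691024) + 2752245/H(-1208) = 3204733/(-2691024) + 2752245/(((12 + 6*(-1208) - 1208*(1 + 6*(-1208))*(-232 - 1208))/(1 + 6*(-1208)))) = 3204733*(-1/2691024) + 2752245/(((12 - 7248 - 1208*(1 - 7248)*(-1440))/(1 - 7248))) = -457819/384432 + 2752245/(((12 - 7248 - 1208*(-7247)*(-1440))/(-7247))) = -457819/384432 + 2752245/((-(12 - 7248 - 12606301440)/7247)) = -457819/384432 + 2752245/((-1/7247*(-12606308676))) = -457819/384432 + 2752245/(12606308676/7247) = -457819/384432 + 2752245*(7247/12606308676) = -457819/384432 + 2216168835/1400700964 = 52674675734801/134618568248112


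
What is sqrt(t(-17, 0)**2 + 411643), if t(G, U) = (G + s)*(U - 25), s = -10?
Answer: 2*sqrt(216817) ≈ 931.27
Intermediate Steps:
t(G, U) = (-25 + U)*(-10 + G) (t(G, U) = (G - 10)*(U - 25) = (-10 + G)*(-25 + U) = (-25 + U)*(-10 + G))
sqrt(t(-17, 0)**2 + 411643) = sqrt((250 - 25*(-17) - 10*0 - 17*0)**2 + 411643) = sqrt((250 + 425 + 0 + 0)**2 + 411643) = sqrt(675**2 + 411643) = sqrt(455625 + 411643) = sqrt(867268) = 2*sqrt(216817)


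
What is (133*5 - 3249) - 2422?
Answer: -5006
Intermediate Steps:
(133*5 - 3249) - 2422 = (665 - 3249) - 2422 = -2584 - 2422 = -5006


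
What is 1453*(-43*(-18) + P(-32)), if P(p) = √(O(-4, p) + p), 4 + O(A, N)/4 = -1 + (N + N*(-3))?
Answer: 1124622 + 2906*√51 ≈ 1.1454e+6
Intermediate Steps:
O(A, N) = -20 - 8*N (O(A, N) = -16 + 4*(-1 + (N + N*(-3))) = -16 + 4*(-1 + (N - 3*N)) = -16 + 4*(-1 - 2*N) = -16 + (-4 - 8*N) = -20 - 8*N)
P(p) = √(-20 - 7*p) (P(p) = √((-20 - 8*p) + p) = √(-20 - 7*p))
1453*(-43*(-18) + P(-32)) = 1453*(-43*(-18) + √(-20 - 7*(-32))) = 1453*(774 + √(-20 + 224)) = 1453*(774 + √204) = 1453*(774 + 2*√51) = 1124622 + 2906*√51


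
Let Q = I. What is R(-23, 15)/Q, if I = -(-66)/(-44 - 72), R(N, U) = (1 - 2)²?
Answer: -58/33 ≈ -1.7576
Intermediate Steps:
R(N, U) = 1 (R(N, U) = (-1)² = 1)
I = -33/58 (I = -(-66)/(-116) = -(-66)*(-1)/116 = -2*33/116 = -33/58 ≈ -0.56897)
Q = -33/58 ≈ -0.56897
R(-23, 15)/Q = 1/(-33/58) = 1*(-58/33) = -58/33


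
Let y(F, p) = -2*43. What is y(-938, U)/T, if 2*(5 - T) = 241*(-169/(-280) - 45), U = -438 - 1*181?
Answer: -48160/2998671 ≈ -0.016060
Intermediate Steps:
U = -619 (U = -438 - 181 = -619)
y(F, p) = -86
T = 2998671/560 (T = 5 - 241*(-169/(-280) - 45)/2 = 5 - 241*(-169*(-1/280) - 45)/2 = 5 - 241*(169/280 - 45)/2 = 5 - 241*(-12431)/(2*280) = 5 - ½*(-2995871/280) = 5 + 2995871/560 = 2998671/560 ≈ 5354.8)
y(-938, U)/T = -86/2998671/560 = -86*560/2998671 = -48160/2998671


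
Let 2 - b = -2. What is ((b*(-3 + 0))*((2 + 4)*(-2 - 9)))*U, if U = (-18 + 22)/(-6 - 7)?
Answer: -3168/13 ≈ -243.69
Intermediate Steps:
b = 4 (b = 2 - 1*(-2) = 2 + 2 = 4)
U = -4/13 (U = 4/(-13) = 4*(-1/13) = -4/13 ≈ -0.30769)
((b*(-3 + 0))*((2 + 4)*(-2 - 9)))*U = ((4*(-3 + 0))*((2 + 4)*(-2 - 9)))*(-4/13) = ((4*(-3))*(6*(-11)))*(-4/13) = -12*(-66)*(-4/13) = 792*(-4/13) = -3168/13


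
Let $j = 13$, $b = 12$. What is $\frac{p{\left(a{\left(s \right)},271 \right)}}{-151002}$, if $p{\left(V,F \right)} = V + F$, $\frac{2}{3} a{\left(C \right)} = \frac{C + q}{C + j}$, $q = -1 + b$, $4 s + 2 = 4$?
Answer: $- \frac{4901}{2718036} \approx -0.0018031$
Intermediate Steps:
$s = \frac{1}{2}$ ($s = - \frac{1}{2} + \frac{1}{4} \cdot 4 = - \frac{1}{2} + 1 = \frac{1}{2} \approx 0.5$)
$q = 11$ ($q = -1 + 12 = 11$)
$a{\left(C \right)} = \frac{3 \left(11 + C\right)}{2 \left(13 + C\right)}$ ($a{\left(C \right)} = \frac{3 \frac{C + 11}{C + 13}}{2} = \frac{3 \frac{11 + C}{13 + C}}{2} = \frac{3 \left(11 + C\right)}{2 \left(13 + C\right)}$)
$p{\left(V,F \right)} = F + V$
$\frac{p{\left(a{\left(s \right)},271 \right)}}{-151002} = \frac{271 + \frac{3 \left(11 + \frac{1}{2}\right)}{2 \left(13 + \frac{1}{2}\right)}}{-151002} = \left(271 + \frac{3}{2} \frac{1}{\frac{27}{2}} \cdot \frac{23}{2}\right) \left(- \frac{1}{151002}\right) = \left(271 + \frac{3}{2} \cdot \frac{2}{27} \cdot \frac{23}{2}\right) \left(- \frac{1}{151002}\right) = \left(271 + \frac{23}{18}\right) \left(- \frac{1}{151002}\right) = \frac{4901}{18} \left(- \frac{1}{151002}\right) = - \frac{4901}{2718036}$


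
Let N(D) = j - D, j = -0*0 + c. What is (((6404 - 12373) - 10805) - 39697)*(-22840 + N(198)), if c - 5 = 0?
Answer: 1300696543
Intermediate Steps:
c = 5 (c = 5 + 0 = 5)
j = 5 (j = -0*0 + 5 = -5*0 + 5 = 0 + 5 = 5)
N(D) = 5 - D
(((6404 - 12373) - 10805) - 39697)*(-22840 + N(198)) = (((6404 - 12373) - 10805) - 39697)*(-22840 + (5 - 1*198)) = ((-5969 - 10805) - 39697)*(-22840 + (5 - 198)) = (-16774 - 39697)*(-22840 - 193) = -56471*(-23033) = 1300696543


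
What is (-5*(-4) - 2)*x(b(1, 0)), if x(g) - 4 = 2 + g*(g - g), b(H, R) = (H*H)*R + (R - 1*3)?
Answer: 108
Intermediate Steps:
b(H, R) = -3 + R + R*H**2 (b(H, R) = H**2*R + (R - 3) = R*H**2 + (-3 + R) = -3 + R + R*H**2)
x(g) = 6 (x(g) = 4 + (2 + g*(g - g)) = 4 + (2 + g*0) = 4 + (2 + 0) = 4 + 2 = 6)
(-5*(-4) - 2)*x(b(1, 0)) = (-5*(-4) - 2)*6 = (20 - 2)*6 = 18*6 = 108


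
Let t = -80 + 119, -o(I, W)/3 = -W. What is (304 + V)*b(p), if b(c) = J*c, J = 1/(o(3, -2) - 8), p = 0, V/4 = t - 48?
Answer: 0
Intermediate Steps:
o(I, W) = 3*W (o(I, W) = -(-3)*W = 3*W)
t = 39
V = -36 (V = 4*(39 - 48) = 4*(-9) = -36)
J = -1/14 (J = 1/(3*(-2) - 8) = 1/(-6 - 8) = 1/(-14) = -1/14 ≈ -0.071429)
b(c) = -c/14
(304 + V)*b(p) = (304 - 36)*(-1/14*0) = 268*0 = 0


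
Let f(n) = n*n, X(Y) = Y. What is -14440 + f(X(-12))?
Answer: -14296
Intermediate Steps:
f(n) = n²
-14440 + f(X(-12)) = -14440 + (-12)² = -14440 + 144 = -14296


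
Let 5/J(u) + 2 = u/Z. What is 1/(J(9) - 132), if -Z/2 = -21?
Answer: -5/674 ≈ -0.0074184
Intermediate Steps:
Z = 42 (Z = -2*(-21) = 42)
J(u) = 5/(-2 + u/42)
1/(J(9) - 132) = 1/(210/(-84 + 9) - 132) = 1/(210/(-75) - 132) = 1/(210*(-1/75) - 132) = 1/(-14/5 - 132) = 1/(-674/5) = -5/674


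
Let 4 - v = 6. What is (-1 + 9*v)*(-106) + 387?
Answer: 2401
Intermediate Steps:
v = -2 (v = 4 - 1*6 = 4 - 6 = -2)
(-1 + 9*v)*(-106) + 387 = (-1 + 9*(-2))*(-106) + 387 = (-1 - 18)*(-106) + 387 = -19*(-106) + 387 = 2014 + 387 = 2401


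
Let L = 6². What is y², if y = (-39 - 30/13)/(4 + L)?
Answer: 288369/270400 ≈ 1.0665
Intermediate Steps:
L = 36
y = -537/520 (y = (-39 - 30/13)/(4 + 36) = (-39 - 30*1/13)/40 = (-39 - 30/13)*(1/40) = -537/13*1/40 = -537/520 ≈ -1.0327)
y² = (-537/520)² = 288369/270400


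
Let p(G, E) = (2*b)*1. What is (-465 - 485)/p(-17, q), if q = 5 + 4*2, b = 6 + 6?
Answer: -475/12 ≈ -39.583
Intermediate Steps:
b = 12
q = 13 (q = 5 + 8 = 13)
p(G, E) = 24 (p(G, E) = (2*12)*1 = 24*1 = 24)
(-465 - 485)/p(-17, q) = (-465 - 485)/24 = (1/24)*(-950) = -475/12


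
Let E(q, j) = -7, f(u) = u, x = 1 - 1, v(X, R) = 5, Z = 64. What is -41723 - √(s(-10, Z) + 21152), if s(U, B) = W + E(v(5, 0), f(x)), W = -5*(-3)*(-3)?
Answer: -41723 - 10*√211 ≈ -41868.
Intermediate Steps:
x = 0
W = -45 (W = 15*(-3) = -45)
s(U, B) = -52 (s(U, B) = -45 - 7 = -52)
-41723 - √(s(-10, Z) + 21152) = -41723 - √(-52 + 21152) = -41723 - √21100 = -41723 - 10*√211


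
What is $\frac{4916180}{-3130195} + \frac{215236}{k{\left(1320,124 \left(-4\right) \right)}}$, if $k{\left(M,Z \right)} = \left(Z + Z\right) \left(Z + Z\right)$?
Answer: $- \frac{208205255225}{154015610624} \approx -1.3518$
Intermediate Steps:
$k{\left(M,Z \right)} = 4 Z^{2}$ ($k{\left(M,Z \right)} = 2 Z 2 Z = 4 Z^{2}$)
$\frac{4916180}{-3130195} + \frac{215236}{k{\left(1320,124 \left(-4\right) \right)}} = \frac{4916180}{-3130195} + \frac{215236}{4 \left(124 \left(-4\right)\right)^{2}} = 4916180 \left(- \frac{1}{3130195}\right) + \frac{215236}{4 \left(-496\right)^{2}} = - \frac{983236}{626039} + \frac{215236}{4 \cdot 246016} = - \frac{983236}{626039} + \frac{215236}{984064} = - \frac{983236}{626039} + 215236 \cdot \frac{1}{984064} = - \frac{983236}{626039} + \frac{53809}{246016} = - \frac{208205255225}{154015610624}$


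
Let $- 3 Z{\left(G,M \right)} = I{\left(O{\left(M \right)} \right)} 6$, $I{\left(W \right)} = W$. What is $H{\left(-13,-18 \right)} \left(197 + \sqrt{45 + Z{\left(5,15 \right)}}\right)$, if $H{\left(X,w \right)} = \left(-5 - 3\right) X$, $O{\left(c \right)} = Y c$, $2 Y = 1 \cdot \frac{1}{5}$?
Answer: $20488 + 104 \sqrt{42} \approx 21162.0$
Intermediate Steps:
$Y = \frac{1}{10}$ ($Y = \frac{1 \cdot \frac{1}{5}}{2} = \frac{1}{2} \cdot \frac{1}{5} = \frac{1}{10} \approx 0.1$)
$O{\left(c \right)} = \frac{c}{10}$
$Z{\left(G,M \right)} = - \frac{M}{5}$ ($Z{\left(G,M \right)} = - \frac{\frac{M}{10} \cdot 6}{3} = - \frac{\frac{3}{5} M}{3} = - \frac{M}{5}$)
$H{\left(X,w \right)} = - 8 X$
$H{\left(-13,-18 \right)} \left(197 + \sqrt{45 + Z{\left(5,15 \right)}}\right) = \left(-8\right) \left(-13\right) \left(197 + \sqrt{45 - 3}\right) = 104 \left(197 + \sqrt{45 - 3}\right) = 104 \left(197 + \sqrt{42}\right) = 20488 + 104 \sqrt{42}$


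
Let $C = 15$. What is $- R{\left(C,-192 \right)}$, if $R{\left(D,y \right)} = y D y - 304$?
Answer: $-552656$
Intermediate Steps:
$R{\left(D,y \right)} = -304 + D y^{2}$ ($R{\left(D,y \right)} = D y y - 304 = D y^{2} - 304 = -304 + D y^{2}$)
$- R{\left(C,-192 \right)} = - (-304 + 15 \left(-192\right)^{2}) = - (-304 + 15 \cdot 36864) = - (-304 + 552960) = \left(-1\right) 552656 = -552656$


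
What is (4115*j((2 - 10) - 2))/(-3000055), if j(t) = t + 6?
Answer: 3292/600011 ≈ 0.0054866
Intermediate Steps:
j(t) = 6 + t
(4115*j((2 - 10) - 2))/(-3000055) = (4115*(6 + ((2 - 10) - 2)))/(-3000055) = (4115*(6 + (-8 - 2)))*(-1/3000055) = (4115*(6 - 10))*(-1/3000055) = (4115*(-4))*(-1/3000055) = -16460*(-1/3000055) = 3292/600011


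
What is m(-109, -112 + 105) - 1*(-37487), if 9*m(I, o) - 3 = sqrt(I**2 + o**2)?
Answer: 112462/3 + sqrt(11930)/9 ≈ 37500.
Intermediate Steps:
m(I, o) = 1/3 + sqrt(I**2 + o**2)/9
m(-109, -112 + 105) - 1*(-37487) = (1/3 + sqrt((-109)**2 + (-112 + 105)**2)/9) - 1*(-37487) = (1/3 + sqrt(11881 + (-7)**2)/9) + 37487 = (1/3 + sqrt(11881 + 49)/9) + 37487 = (1/3 + sqrt(11930)/9) + 37487 = 112462/3 + sqrt(11930)/9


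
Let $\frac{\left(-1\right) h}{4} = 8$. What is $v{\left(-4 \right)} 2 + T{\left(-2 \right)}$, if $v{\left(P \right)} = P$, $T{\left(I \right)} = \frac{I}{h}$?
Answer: $- \frac{127}{16} \approx -7.9375$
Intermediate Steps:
$h = -32$ ($h = \left(-4\right) 8 = -32$)
$T{\left(I \right)} = - \frac{I}{32}$ ($T{\left(I \right)} = \frac{I}{-32} = I \left(- \frac{1}{32}\right) = - \frac{I}{32}$)
$v{\left(-4 \right)} 2 + T{\left(-2 \right)} = \left(-4\right) 2 - - \frac{1}{16} = -8 + \frac{1}{16} = - \frac{127}{16}$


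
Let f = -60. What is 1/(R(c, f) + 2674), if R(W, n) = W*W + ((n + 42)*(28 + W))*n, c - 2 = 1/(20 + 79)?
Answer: 9801/343906795 ≈ 2.8499e-5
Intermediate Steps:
c = 199/99 (c = 2 + 1/(20 + 79) = 2 + 1/99 = 199/99 ≈ 2.0101)
R(W, n) = W**2 + n*(28 + W)*(42 + n) (R(W, n) = W**2 + ((42 + n)*(28 + W))*n = W**2 + ((28 + W)*(42 + n))*n = W**2 + n*(28 + W)*(42 + n))
1/(R(c, f) + 2674) = 1/(((199/99)**2 + 28*(-60)**2 + 1176*(-60) + (199/99)*(-60)**2 + 42*(199/99)*(-60)) + 2674) = 1/((39601/9801 + 28*3600 - 70560 + (199/99)*3600 - 55720/11) + 2674) = 1/((39601/9801 + 100800 - 70560 + 79600/11 - 55720/11) + 2674) = 1/(317698921/9801 + 2674) = 1/(343906795/9801) = 9801/343906795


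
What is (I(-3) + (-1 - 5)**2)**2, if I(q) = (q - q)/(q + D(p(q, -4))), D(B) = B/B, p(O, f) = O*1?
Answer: 1296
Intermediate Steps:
p(O, f) = O
D(B) = 1
I(q) = 0 (I(q) = (q - q)/(q + 1) = 0/(1 + q) = 0)
(I(-3) + (-1 - 5)**2)**2 = (0 + (-1 - 5)**2)**2 = (0 + (-6)**2)**2 = (0 + 36)**2 = 36**2 = 1296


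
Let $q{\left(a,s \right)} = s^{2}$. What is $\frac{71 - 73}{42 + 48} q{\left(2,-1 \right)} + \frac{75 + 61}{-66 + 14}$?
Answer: $- \frac{1543}{585} \approx -2.6376$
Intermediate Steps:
$\frac{71 - 73}{42 + 48} q{\left(2,-1 \right)} + \frac{75 + 61}{-66 + 14} = \frac{71 - 73}{42 + 48} \left(-1\right)^{2} + \frac{75 + 61}{-66 + 14} = - \frac{2}{90} \cdot 1 + \frac{136}{-52} = \left(-2\right) \frac{1}{90} \cdot 1 + 136 \left(- \frac{1}{52}\right) = \left(- \frac{1}{45}\right) 1 - \frac{34}{13} = - \frac{1}{45} - \frac{34}{13} = - \frac{1543}{585}$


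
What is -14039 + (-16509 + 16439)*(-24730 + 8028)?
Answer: 1155101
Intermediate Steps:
-14039 + (-16509 + 16439)*(-24730 + 8028) = -14039 - 70*(-16702) = -14039 + 1169140 = 1155101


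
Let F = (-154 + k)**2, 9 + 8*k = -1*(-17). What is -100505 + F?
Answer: -77096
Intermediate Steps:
k = 1 (k = -9/8 + (-1*(-17))/8 = -9/8 + (1/8)*17 = -9/8 + 17/8 = 1)
F = 23409 (F = (-154 + 1)**2 = (-153)**2 = 23409)
-100505 + F = -100505 + 23409 = -77096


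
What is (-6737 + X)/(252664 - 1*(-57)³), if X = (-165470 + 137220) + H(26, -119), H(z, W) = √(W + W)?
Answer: -34987/437857 + I*√238/437857 ≈ -0.079905 + 3.5234e-5*I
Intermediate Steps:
H(z, W) = √2*√W (H(z, W) = √(2*W) = √2*√W)
X = -28250 + I*√238 (X = (-165470 + 137220) + √2*√(-119) = -28250 + √2*(I*√119) = -28250 + I*√238 ≈ -28250.0 + 15.427*I)
(-6737 + X)/(252664 - 1*(-57)³) = (-6737 + (-28250 + I*√238))/(252664 - 1*(-57)³) = (-34987 + I*√238)/(252664 - 1*(-185193)) = (-34987 + I*√238)/(252664 + 185193) = (-34987 + I*√238)/437857 = (-34987 + I*√238)*(1/437857) = -34987/437857 + I*√238/437857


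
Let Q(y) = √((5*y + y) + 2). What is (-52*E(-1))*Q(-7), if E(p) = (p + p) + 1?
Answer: 104*I*√10 ≈ 328.88*I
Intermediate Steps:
E(p) = 1 + 2*p (E(p) = 2*p + 1 = 1 + 2*p)
Q(y) = √(2 + 6*y) (Q(y) = √(6*y + 2) = √(2 + 6*y))
(-52*E(-1))*Q(-7) = (-52*(1 + 2*(-1)))*√(2 + 6*(-7)) = (-52*(1 - 2))*√(2 - 42) = (-52*(-1))*√(-40) = 52*(2*I*√10) = 104*I*√10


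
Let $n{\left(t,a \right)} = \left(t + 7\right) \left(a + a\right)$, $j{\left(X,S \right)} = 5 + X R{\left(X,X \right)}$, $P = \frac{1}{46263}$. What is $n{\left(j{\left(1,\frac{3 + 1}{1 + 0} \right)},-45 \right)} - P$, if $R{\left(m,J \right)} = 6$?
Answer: $- \frac{74946061}{46263} \approx -1620.0$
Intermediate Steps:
$P = \frac{1}{46263} \approx 2.1616 \cdot 10^{-5}$
$j{\left(X,S \right)} = 5 + 6 X$ ($j{\left(X,S \right)} = 5 + X 6 = 5 + 6 X$)
$n{\left(t,a \right)} = 2 a \left(7 + t\right)$ ($n{\left(t,a \right)} = \left(7 + t\right) 2 a = 2 a \left(7 + t\right)$)
$n{\left(j{\left(1,\frac{3 + 1}{1 + 0} \right)},-45 \right)} - P = 2 \left(-45\right) \left(7 + \left(5 + 6 \cdot 1\right)\right) - \frac{1}{46263} = 2 \left(-45\right) \left(7 + \left(5 + 6\right)\right) - \frac{1}{46263} = 2 \left(-45\right) \left(7 + 11\right) - \frac{1}{46263} = 2 \left(-45\right) 18 - \frac{1}{46263} = -1620 - \frac{1}{46263} = - \frac{74946061}{46263}$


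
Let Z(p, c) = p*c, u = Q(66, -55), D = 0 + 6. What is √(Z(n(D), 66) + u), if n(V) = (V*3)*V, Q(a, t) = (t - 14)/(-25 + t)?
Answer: √2851545/20 ≈ 84.433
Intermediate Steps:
D = 6
Q(a, t) = (-14 + t)/(-25 + t)
u = 69/80 (u = (-14 - 55)/(-25 - 55) = -69/(-80) = -1/80*(-69) = 69/80 ≈ 0.86250)
n(V) = 3*V² (n(V) = (3*V)*V = 3*V²)
Z(p, c) = c*p
√(Z(n(D), 66) + u) = √(66*(3*6²) + 69/80) = √(66*(3*36) + 69/80) = √(66*108 + 69/80) = √(7128 + 69/80) = √(570309/80) = √2851545/20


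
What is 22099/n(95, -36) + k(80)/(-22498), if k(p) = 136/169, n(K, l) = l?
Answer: -42011991467/68438916 ≈ -613.86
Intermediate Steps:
k(p) = 136/169 (k(p) = 136*(1/169) = 136/169)
22099/n(95, -36) + k(80)/(-22498) = 22099/(-36) + (136/169)/(-22498) = 22099*(-1/36) + (136/169)*(-1/22498) = -22099/36 - 68/1901081 = -42011991467/68438916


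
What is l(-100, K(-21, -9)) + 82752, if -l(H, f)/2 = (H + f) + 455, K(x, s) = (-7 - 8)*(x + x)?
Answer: 80782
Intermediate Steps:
K(x, s) = -30*x
l(H, f) = -910 - 2*H - 2*f (l(H, f) = -2*((H + f) + 455) = -2*(455 + H + f) = -910 - 2*H - 2*f)
l(-100, K(-21, -9)) + 82752 = (-910 - 2*(-100) - (-60)*(-21)) + 82752 = (-910 + 200 - 2*630) + 82752 = (-910 + 200 - 1260) + 82752 = -1970 + 82752 = 80782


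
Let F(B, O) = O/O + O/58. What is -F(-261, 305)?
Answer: -363/58 ≈ -6.2586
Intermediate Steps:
F(B, O) = 1 + O/58 (F(B, O) = 1 + O*(1/58) = 1 + O/58)
-F(-261, 305) = -(1 + (1/58)*305) = -(1 + 305/58) = -1*363/58 = -363/58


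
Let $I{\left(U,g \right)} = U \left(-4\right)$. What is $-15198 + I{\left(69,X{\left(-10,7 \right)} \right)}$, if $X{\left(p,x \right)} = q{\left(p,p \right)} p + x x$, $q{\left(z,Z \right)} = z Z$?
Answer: $-15474$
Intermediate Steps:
$q{\left(z,Z \right)} = Z z$
$X{\left(p,x \right)} = p^{3} + x^{2}$ ($X{\left(p,x \right)} = p p p + x x = p^{2} p + x^{2} = p^{3} + x^{2}$)
$I{\left(U,g \right)} = - 4 U$
$-15198 + I{\left(69,X{\left(-10,7 \right)} \right)} = -15198 - 276 = -15474$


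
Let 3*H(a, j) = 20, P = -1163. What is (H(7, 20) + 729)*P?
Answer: -2566741/3 ≈ -8.5558e+5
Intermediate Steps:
H(a, j) = 20/3 (H(a, j) = (⅓)*20 = 20/3)
(H(7, 20) + 729)*P = (20/3 + 729)*(-1163) = (2207/3)*(-1163) = -2566741/3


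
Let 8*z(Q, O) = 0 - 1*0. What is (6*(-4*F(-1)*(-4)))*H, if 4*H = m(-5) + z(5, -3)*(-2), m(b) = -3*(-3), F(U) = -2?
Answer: -432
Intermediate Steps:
z(Q, O) = 0 (z(Q, O) = (0 - 1*0)/8 = (0 + 0)/8 = (⅛)*0 = 0)
m(b) = 9
H = 9/4 (H = (9 + 0*(-2))/4 = (9 + 0)/4 = (¼)*9 = 9/4 ≈ 2.2500)
(6*(-4*F(-1)*(-4)))*H = (6*(-4*(-2)*(-4)))*(9/4) = (6*(8*(-4)))*(9/4) = (6*(-32))*(9/4) = -192*9/4 = -432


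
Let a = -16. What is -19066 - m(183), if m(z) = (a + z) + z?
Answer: -19416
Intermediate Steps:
m(z) = -16 + 2*z (m(z) = (-16 + z) + z = -16 + 2*z)
-19066 - m(183) = -19066 - (-16 + 2*183) = -19066 - (-16 + 366) = -19066 - 1*350 = -19066 - 350 = -19416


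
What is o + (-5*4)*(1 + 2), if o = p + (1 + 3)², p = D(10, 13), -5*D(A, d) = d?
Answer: -233/5 ≈ -46.600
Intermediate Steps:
D(A, d) = -d/5
p = -13/5 (p = -⅕*13 = -13/5 ≈ -2.6000)
o = 67/5 (o = -13/5 + (1 + 3)² = -13/5 + 4² = -13/5 + 16 = 67/5 ≈ 13.400)
o + (-5*4)*(1 + 2) = 67/5 + (-5*4)*(1 + 2) = 67/5 - 20*3 = 67/5 - 60 = -233/5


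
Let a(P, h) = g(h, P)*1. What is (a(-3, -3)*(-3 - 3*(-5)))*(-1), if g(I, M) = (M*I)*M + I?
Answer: 360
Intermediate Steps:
g(I, M) = I + I*M² (g(I, M) = (I*M)*M + I = I*M² + I = I + I*M²)
a(P, h) = h*(1 + P²) (a(P, h) = (h*(1 + P²))*1 = h*(1 + P²))
(a(-3, -3)*(-3 - 3*(-5)))*(-1) = ((-3*(1 + (-3)²))*(-3 - 3*(-5)))*(-1) = ((-3*(1 + 9))*(-3 + 15))*(-1) = (-3*10*12)*(-1) = -30*12*(-1) = -360*(-1) = 360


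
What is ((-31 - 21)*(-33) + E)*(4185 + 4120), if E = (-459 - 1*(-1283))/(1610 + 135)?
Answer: 4975100284/349 ≈ 1.4255e+7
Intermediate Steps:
E = 824/1745 (E = (-459 + 1283)/1745 = 824*(1/1745) = 824/1745 ≈ 0.47221)
((-31 - 21)*(-33) + E)*(4185 + 4120) = ((-31 - 21)*(-33) + 824/1745)*(4185 + 4120) = (-52*(-33) + 824/1745)*8305 = (1716 + 824/1745)*8305 = (2995244/1745)*8305 = 4975100284/349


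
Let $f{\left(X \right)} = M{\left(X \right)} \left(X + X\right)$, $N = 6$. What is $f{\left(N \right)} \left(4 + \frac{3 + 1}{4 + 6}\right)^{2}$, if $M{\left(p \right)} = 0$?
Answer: $0$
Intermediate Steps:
$f{\left(X \right)} = 0$ ($f{\left(X \right)} = 0 \left(X + X\right) = 0 \cdot 2 X = 0$)
$f{\left(N \right)} \left(4 + \frac{3 + 1}{4 + 6}\right)^{2} = 0 \left(4 + \frac{3 + 1}{4 + 6}\right)^{2} = 0 \left(4 + \frac{4}{10}\right)^{2} = 0 \left(4 + 4 \cdot \frac{1}{10}\right)^{2} = 0 \left(4 + \frac{2}{5}\right)^{2} = 0 \left(\frac{22}{5}\right)^{2} = 0 \cdot \frac{484}{25} = 0$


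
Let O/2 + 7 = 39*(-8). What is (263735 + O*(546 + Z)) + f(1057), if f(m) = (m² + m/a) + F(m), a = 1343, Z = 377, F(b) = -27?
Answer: 1063768526/1343 ≈ 7.9208e+5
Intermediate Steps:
O = -638 (O = -14 + 2*(39*(-8)) = -14 + 2*(-312) = -14 - 624 = -638)
f(m) = -27 + m² + m/1343 (f(m) = (m² + m/1343) - 27 = -27 + m² + m/1343)
(263735 + O*(546 + Z)) + f(1057) = (263735 - 638*(546 + 377)) + (-27 + 1057² + (1/1343)*1057) = (263735 - 638*923) + (-27 + 1117249 + 1057/1343) = (263735 - 588874) + 1500430203/1343 = -325139 + 1500430203/1343 = 1063768526/1343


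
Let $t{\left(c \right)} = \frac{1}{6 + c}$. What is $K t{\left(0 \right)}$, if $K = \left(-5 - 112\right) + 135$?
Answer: $3$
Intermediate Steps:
$K = 18$ ($K = -117 + 135 = 18$)
$K t{\left(0 \right)} = \frac{18}{6 + 0} = \frac{18}{6} = 18 \cdot \frac{1}{6} = 3$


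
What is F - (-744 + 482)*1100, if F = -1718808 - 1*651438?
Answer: -2082046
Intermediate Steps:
F = -2370246 (F = -1718808 - 651438 = -2370246)
F - (-744 + 482)*1100 = -2370246 - (-744 + 482)*1100 = -2370246 - (-262)*1100 = -2370246 - 1*(-288200) = -2370246 + 288200 = -2082046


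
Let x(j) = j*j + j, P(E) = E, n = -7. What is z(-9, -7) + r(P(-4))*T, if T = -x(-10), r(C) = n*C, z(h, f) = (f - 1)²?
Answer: -2456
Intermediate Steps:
x(j) = j + j² (x(j) = j² + j = j + j²)
z(h, f) = (-1 + f)²
r(C) = -7*C
T = -90 (T = -(-10)*(1 - 10) = -(-10)*(-9) = -1*90 = -90)
z(-9, -7) + r(P(-4))*T = (-1 - 7)² - 7*(-4)*(-90) = (-8)² + 28*(-90) = 64 - 2520 = -2456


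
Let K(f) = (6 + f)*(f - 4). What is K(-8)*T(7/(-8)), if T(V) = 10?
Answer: 240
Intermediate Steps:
K(f) = (-4 + f)*(6 + f) (K(f) = (6 + f)*(-4 + f) = (-4 + f)*(6 + f))
K(-8)*T(7/(-8)) = (-24 + (-8)**2 + 2*(-8))*10 = (-24 + 64 - 16)*10 = 24*10 = 240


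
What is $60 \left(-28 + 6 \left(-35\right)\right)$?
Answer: $-14280$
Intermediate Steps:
$60 \left(-28 + 6 \left(-35\right)\right) = 60 \left(-28 - 210\right) = 60 \left(-238\right) = -14280$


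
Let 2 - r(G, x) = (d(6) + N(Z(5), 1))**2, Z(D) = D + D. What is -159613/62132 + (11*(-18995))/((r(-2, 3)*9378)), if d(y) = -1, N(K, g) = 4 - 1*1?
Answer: 624279332/72834237 ≈ 8.5712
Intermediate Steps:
Z(D) = 2*D
N(K, g) = 3 (N(K, g) = 4 - 1 = 3)
r(G, x) = -2 (r(G, x) = 2 - (-1 + 3)**2 = 2 - 1*2**2 = 2 - 1*4 = 2 - 4 = -2)
-159613/62132 + (11*(-18995))/((r(-2, 3)*9378)) = -159613/62132 + (11*(-18995))/((-2*9378)) = -159613*1/62132 - 208945/(-18756) = -159613/62132 - 208945*(-1/18756) = -159613/62132 + 208945/18756 = 624279332/72834237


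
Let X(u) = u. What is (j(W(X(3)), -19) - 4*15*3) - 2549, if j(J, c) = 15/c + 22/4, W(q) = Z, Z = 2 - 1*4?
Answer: -103523/38 ≈ -2724.3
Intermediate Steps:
Z = -2 (Z = 2 - 4 = -2)
W(q) = -2
j(J, c) = 11/2 + 15/c (j(J, c) = 15/c + 22*(¼) = 15/c + 11/2 = 11/2 + 15/c)
(j(W(X(3)), -19) - 4*15*3) - 2549 = ((11/2 + 15/(-19)) - 4*15*3) - 2549 = ((11/2 + 15*(-1/19)) - 60*3) - 2549 = ((11/2 - 15/19) - 180) - 2549 = (179/38 - 180) - 2549 = -6661/38 - 2549 = -103523/38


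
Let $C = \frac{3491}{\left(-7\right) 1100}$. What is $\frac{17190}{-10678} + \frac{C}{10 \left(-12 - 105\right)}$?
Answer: $- \frac{77413716551}{48099051000} \approx -1.6095$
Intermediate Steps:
$C = - \frac{3491}{7700}$ ($C = \frac{3491}{-7700} = 3491 \left(- \frac{1}{7700}\right) = - \frac{3491}{7700} \approx -0.45338$)
$\frac{17190}{-10678} + \frac{C}{10 \left(-12 - 105\right)} = \frac{17190}{-10678} - \frac{3491}{7700 \cdot 10 \left(-12 - 105\right)} = 17190 \left(- \frac{1}{10678}\right) - \frac{3491}{7700 \cdot 10 \left(-117\right)} = - \frac{8595}{5339} - \frac{3491}{7700 \left(-1170\right)} = - \frac{8595}{5339} - - \frac{3491}{9009000} = - \frac{8595}{5339} + \frac{3491}{9009000} = - \frac{77413716551}{48099051000}$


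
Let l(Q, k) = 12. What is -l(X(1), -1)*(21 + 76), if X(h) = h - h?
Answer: -1164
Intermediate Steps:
X(h) = 0
-l(X(1), -1)*(21 + 76) = -12*(21 + 76) = -12*97 = -1*1164 = -1164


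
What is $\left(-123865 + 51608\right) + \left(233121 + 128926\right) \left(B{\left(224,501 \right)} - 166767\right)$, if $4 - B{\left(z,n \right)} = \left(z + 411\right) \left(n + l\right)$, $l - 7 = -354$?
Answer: $-95780692248$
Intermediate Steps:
$l = -347$ ($l = 7 - 354 = -347$)
$B{\left(z,n \right)} = 4 - \left(-347 + n\right) \left(411 + z\right)$ ($B{\left(z,n \right)} = 4 - \left(z + 411\right) \left(n - 347\right) = 4 - \left(411 + z\right) \left(-347 + n\right) = 4 - \left(-347 + n\right) \left(411 + z\right)$)
$\left(-123865 + 51608\right) + \left(233121 + 128926\right) \left(B{\left(224,501 \right)} - 166767\right) = \left(-123865 + 51608\right) + \left(233121 + 128926\right) \left(\left(142621 - 205911 + 347 \cdot 224 - 501 \cdot 224\right) - 166767\right) = -72257 + 362047 \left(\left(142621 - 205911 + 77728 - 112224\right) - 166767\right) = -72257 + 362047 \left(-97786 - 166767\right) = -72257 + 362047 \left(-264553\right) = -72257 - 95780619991 = -95780692248$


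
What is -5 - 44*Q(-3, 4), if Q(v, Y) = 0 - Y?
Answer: 171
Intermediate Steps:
Q(v, Y) = -Y
-5 - 44*Q(-3, 4) = -5 - (-44)*4 = -5 - 44*(-4) = -5 + 176 = 171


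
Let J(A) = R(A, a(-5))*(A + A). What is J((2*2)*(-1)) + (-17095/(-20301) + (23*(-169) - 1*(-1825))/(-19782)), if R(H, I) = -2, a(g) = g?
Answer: 1134257344/66932397 ≈ 16.946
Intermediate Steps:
J(A) = -4*A (J(A) = -2*(A + A) = -4*A)
J((2*2)*(-1)) + (-17095/(-20301) + (23*(-169) - 1*(-1825))/(-19782)) = -4*2*2*(-1) + (-17095/(-20301) + (23*(-169) - 1*(-1825))/(-19782)) = -16*(-1) + (-17095*(-1/20301) + (-3887 + 1825)*(-1/19782)) = -4*(-4) + (17095/20301 - 2062*(-1/19782)) = 16 + (17095/20301 + 1031/9891) = 16 + 63338992/66932397 = 1134257344/66932397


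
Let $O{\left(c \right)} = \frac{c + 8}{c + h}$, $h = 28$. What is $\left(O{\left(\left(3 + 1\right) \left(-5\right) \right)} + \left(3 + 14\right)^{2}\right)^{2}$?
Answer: $\frac{330625}{4} \approx 82656.0$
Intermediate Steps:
$O{\left(c \right)} = \frac{8 + c}{28 + c}$ ($O{\left(c \right)} = \frac{c + 8}{c + 28} = \frac{8 + c}{28 + c}$)
$\left(O{\left(\left(3 + 1\right) \left(-5\right) \right)} + \left(3 + 14\right)^{2}\right)^{2} = \left(\frac{8 + \left(3 + 1\right) \left(-5\right)}{28 + \left(3 + 1\right) \left(-5\right)} + \left(3 + 14\right)^{2}\right)^{2} = \left(\frac{8 + 4 \left(-5\right)}{28 + 4 \left(-5\right)} + 17^{2}\right)^{2} = \left(\frac{8 - 20}{28 - 20} + 289\right)^{2} = \left(\frac{1}{8} \left(-12\right) + 289\right)^{2} = \left(- \frac{3}{2} + 289\right)^{2} = \left(\frac{575}{2}\right)^{2} = \frac{330625}{4}$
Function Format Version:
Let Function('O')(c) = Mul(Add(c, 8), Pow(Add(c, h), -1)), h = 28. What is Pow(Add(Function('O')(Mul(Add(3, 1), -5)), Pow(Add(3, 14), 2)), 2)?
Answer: Rational(330625, 4) ≈ 82656.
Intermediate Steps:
Function('O')(c) = Mul(Pow(Add(28, c), -1), Add(8, c)) (Function('O')(c) = Mul(Add(c, 8), Pow(Add(c, 28), -1)) = Mul(Add(8, c), Pow(Add(28, c), -1)) = Mul(Pow(Add(28, c), -1), Add(8, c)))
Pow(Add(Function('O')(Mul(Add(3, 1), -5)), Pow(Add(3, 14), 2)), 2) = Pow(Add(Mul(Pow(Add(28, Mul(Add(3, 1), -5)), -1), Add(8, Mul(Add(3, 1), -5))), Pow(Add(3, 14), 2)), 2) = Pow(Add(Mul(Pow(Add(28, Mul(4, -5)), -1), Add(8, Mul(4, -5))), Pow(17, 2)), 2) = Pow(Add(Mul(Pow(Add(28, -20), -1), Add(8, -20)), 289), 2) = Pow(Add(Mul(Pow(8, -1), -12), 289), 2) = Pow(Add(Mul(Rational(1, 8), -12), 289), 2) = Pow(Add(Rational(-3, 2), 289), 2) = Pow(Rational(575, 2), 2) = Rational(330625, 4)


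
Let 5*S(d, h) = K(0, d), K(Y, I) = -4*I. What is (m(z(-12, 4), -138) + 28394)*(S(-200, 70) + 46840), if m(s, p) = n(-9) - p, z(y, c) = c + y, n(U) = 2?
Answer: 1341098000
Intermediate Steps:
S(d, h) = -4*d/5 (S(d, h) = (-4*d)/5 = -4*d/5)
m(s, p) = 2 - p
(m(z(-12, 4), -138) + 28394)*(S(-200, 70) + 46840) = ((2 - 1*(-138)) + 28394)*(-⅘*(-200) + 46840) = ((2 + 138) + 28394)*(160 + 46840) = (140 + 28394)*47000 = 28534*47000 = 1341098000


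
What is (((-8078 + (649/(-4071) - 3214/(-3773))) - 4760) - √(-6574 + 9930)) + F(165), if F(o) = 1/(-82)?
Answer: -274046404063/21347634 - 2*√839 ≈ -12895.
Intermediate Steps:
F(o) = -1/82
(((-8078 + (649/(-4071) - 3214/(-3773))) - 4760) - √(-6574 + 9930)) + F(165) = (((-8078 + (649/(-4071) - 3214/(-3773))) - 4760) - √(-6574 + 9930)) - 1/82 = (((-8078 + (649*(-1/4071) - 3214*(-1/3773))) - 4760) - √3356) - 1/82 = (((-8078 + (-11/69 + 3214/3773)) - 4760) - 2*√839) - 1/82 = (((-8078 + 180263/260337) - 4760) - 2*√839) - 1/82 = ((-2102822023/260337 - 4760) - 2*√839) - 1/82 = (-3342026143/260337 - 2*√839) - 1/82 = -274046404063/21347634 - 2*√839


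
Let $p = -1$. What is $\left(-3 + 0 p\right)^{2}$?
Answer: $9$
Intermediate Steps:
$\left(-3 + 0 p\right)^{2} = \left(-3 + 0 \left(-1\right)\right)^{2} = \left(-3 + 0\right)^{2} = \left(-3\right)^{2} = 9$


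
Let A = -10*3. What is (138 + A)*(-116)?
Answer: -12528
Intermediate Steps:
A = -30
(138 + A)*(-116) = (138 - 30)*(-116) = 108*(-116) = -12528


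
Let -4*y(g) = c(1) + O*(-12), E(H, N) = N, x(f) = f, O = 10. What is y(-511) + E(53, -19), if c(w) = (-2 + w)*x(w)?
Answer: 45/4 ≈ 11.250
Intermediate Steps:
c(w) = w*(-2 + w) (c(w) = (-2 + w)*w = w*(-2 + w))
y(g) = 121/4 (y(g) = -(1*(-2 + 1) + 10*(-12))/4 = -(1*(-1) - 120)/4 = -(-1 - 120)/4 = -¼*(-121) = 121/4)
y(-511) + E(53, -19) = 121/4 - 19 = 45/4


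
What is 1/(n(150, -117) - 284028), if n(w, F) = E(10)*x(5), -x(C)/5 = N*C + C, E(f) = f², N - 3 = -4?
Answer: -1/284028 ≈ -3.5208e-6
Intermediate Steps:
N = -1 (N = 3 - 4 = -1)
x(C) = 0 (x(C) = -5*(-C + C) = -5*0 = 0)
n(w, F) = 0 (n(w, F) = 10²*0 = 100*0 = 0)
1/(n(150, -117) - 284028) = 1/(0 - 284028) = 1/(-284028) = -1/284028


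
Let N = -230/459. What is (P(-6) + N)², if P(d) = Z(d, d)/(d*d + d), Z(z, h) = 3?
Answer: 3389281/21068100 ≈ 0.16087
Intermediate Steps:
P(d) = 3/(d + d²) (P(d) = 3/(d*d + d) = 3/(d² + d) = 3/(d + d²))
N = -230/459 (N = -230*1/459 = -230/459 ≈ -0.50109)
(P(-6) + N)² = (3/(-6*(1 - 6)) - 230/459)² = (3*(-⅙)/(-5) - 230/459)² = (3*(-⅙)*(-⅕) - 230/459)² = (⅒ - 230/459)² = (-1841/4590)² = 3389281/21068100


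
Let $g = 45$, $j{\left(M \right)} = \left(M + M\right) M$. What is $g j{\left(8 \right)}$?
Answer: $5760$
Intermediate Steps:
$j{\left(M \right)} = 2 M^{2}$ ($j{\left(M \right)} = 2 M M = 2 M^{2}$)
$g j{\left(8 \right)} = 45 \cdot 2 \cdot 8^{2} = 45 \cdot 2 \cdot 64 = 45 \cdot 128 = 5760$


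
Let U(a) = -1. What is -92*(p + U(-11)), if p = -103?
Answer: 9568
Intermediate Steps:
-92*(p + U(-11)) = -92*(-103 - 1) = -92*(-104) = 9568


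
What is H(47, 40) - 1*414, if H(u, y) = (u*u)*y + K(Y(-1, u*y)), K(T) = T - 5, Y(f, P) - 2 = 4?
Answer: 87947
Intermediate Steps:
Y(f, P) = 6 (Y(f, P) = 2 + 4 = 6)
K(T) = -5 + T
H(u, y) = 1 + y*u² (H(u, y) = (u*u)*y + (-5 + 6) = u²*y + 1 = y*u² + 1 = 1 + y*u²)
H(47, 40) - 1*414 = (1 + 40*47²) - 1*414 = (1 + 40*2209) - 414 = (1 + 88360) - 414 = 88361 - 414 = 87947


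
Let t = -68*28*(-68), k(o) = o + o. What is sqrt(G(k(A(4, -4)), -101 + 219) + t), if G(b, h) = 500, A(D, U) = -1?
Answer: 2*sqrt(32493) ≈ 360.52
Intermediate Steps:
k(o) = 2*o
t = 129472 (t = -1904*(-68) = 129472)
sqrt(G(k(A(4, -4)), -101 + 219) + t) = sqrt(500 + 129472) = sqrt(129972) = 2*sqrt(32493)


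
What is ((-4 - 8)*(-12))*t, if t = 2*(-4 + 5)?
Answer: 288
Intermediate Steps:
t = 2 (t = 2*1 = 2)
((-4 - 8)*(-12))*t = ((-4 - 8)*(-12))*2 = -12*(-12)*2 = 144*2 = 288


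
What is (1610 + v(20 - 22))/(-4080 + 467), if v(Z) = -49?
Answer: -1561/3613 ≈ -0.43205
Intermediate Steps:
(1610 + v(20 - 22))/(-4080 + 467) = (1610 - 49)/(-4080 + 467) = 1561/(-3613) = 1561*(-1/3613) = -1561/3613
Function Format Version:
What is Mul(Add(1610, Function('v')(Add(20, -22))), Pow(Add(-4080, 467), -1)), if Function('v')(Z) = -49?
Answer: Rational(-1561, 3613) ≈ -0.43205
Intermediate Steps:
Mul(Add(1610, Function('v')(Add(20, -22))), Pow(Add(-4080, 467), -1)) = Mul(Add(1610, -49), Pow(Add(-4080, 467), -1)) = Mul(1561, Pow(-3613, -1)) = Mul(1561, Rational(-1, 3613)) = Rational(-1561, 3613)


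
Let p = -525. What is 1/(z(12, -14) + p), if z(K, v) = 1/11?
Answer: -11/5774 ≈ -0.0019051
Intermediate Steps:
z(K, v) = 1/11
1/(z(12, -14) + p) = 1/(1/11 - 525) = 1/(-5774/11) = -11/5774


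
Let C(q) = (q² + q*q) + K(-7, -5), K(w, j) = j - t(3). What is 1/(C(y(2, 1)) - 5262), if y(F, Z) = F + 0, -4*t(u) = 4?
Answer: -1/5258 ≈ -0.00019019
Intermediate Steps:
t(u) = -1 (t(u) = -¼*4 = -1)
y(F, Z) = F
K(w, j) = 1 + j (K(w, j) = j - 1*(-1) = j + 1 = 1 + j)
C(q) = -4 + 2*q² (C(q) = (q² + q*q) + (1 - 5) = (q² + q²) - 4 = 2*q² - 4 = -4 + 2*q²)
1/(C(y(2, 1)) - 5262) = 1/((-4 + 2*2²) - 5262) = 1/((-4 + 2*4) - 5262) = 1/((-4 + 8) - 5262) = 1/(4 - 5262) = 1/(-5258) = -1/5258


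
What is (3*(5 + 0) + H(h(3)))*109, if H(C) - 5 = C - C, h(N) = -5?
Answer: 2180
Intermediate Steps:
H(C) = 5 (H(C) = 5 + (C - C) = 5 + 0 = 5)
(3*(5 + 0) + H(h(3)))*109 = (3*(5 + 0) + 5)*109 = (3*5 + 5)*109 = (15 + 5)*109 = 20*109 = 2180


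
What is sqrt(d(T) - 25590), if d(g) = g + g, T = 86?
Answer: I*sqrt(25418) ≈ 159.43*I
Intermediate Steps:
d(g) = 2*g
sqrt(d(T) - 25590) = sqrt(2*86 - 25590) = sqrt(172 - 25590) = sqrt(-25418) = I*sqrt(25418)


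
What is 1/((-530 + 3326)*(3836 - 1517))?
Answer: 1/6483924 ≈ 1.5423e-7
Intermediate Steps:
1/((-530 + 3326)*(3836 - 1517)) = 1/(2796*2319) = 1/6483924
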